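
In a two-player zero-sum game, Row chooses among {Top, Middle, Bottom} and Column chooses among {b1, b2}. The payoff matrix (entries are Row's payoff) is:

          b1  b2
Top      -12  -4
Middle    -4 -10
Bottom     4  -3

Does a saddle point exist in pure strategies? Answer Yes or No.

Yes

Row minima: Top → -12, Middle → -10, Bottom → -3; maximin = -3.
Column maxima: b1 → 4, b2 → -3; minimax = -3.
maximin = minimax = -3, so a saddle point exists.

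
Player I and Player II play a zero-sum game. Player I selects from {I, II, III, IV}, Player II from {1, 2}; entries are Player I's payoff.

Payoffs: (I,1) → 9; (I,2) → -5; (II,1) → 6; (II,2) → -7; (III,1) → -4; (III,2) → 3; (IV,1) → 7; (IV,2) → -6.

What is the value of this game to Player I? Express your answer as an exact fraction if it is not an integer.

Row minima: I → -5, II → -7, III → -4, IV → -6; maximin = -4.
Column maxima: 1 → 9, 2 → 3; minimax = 3.
-4 ≠ 3, so there is no saddle point; optimal play is mixed.
II is strictly dominated by I, so Player I never plays it.
IV is strictly dominated by I, so Player I never plays it.
On the remaining 2×2 (I, III vs 1, 2):
Let Player I play I with probability p. Expected payoff against 1: 9p + (-4)(1−p) = 13p − 4; against 2: (-5)p + 3(1−p) = −8p + 3.
Setting these equal: 13p − 4 = −8p + 3 ⇒ 21p = 7 ⇒ p = 1/3, and the value is (13)·(1/3) − 4 = 1/3.
For Player II: with q = P(1), equating I's and III's payoffs gives 14q − 5 = −7q + 3 ⇒ q = 8/21.

1/3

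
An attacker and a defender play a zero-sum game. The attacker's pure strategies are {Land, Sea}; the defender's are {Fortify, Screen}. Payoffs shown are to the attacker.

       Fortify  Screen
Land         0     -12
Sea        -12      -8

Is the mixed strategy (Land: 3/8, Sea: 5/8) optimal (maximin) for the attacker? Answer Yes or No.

No

Against Fortify this mix gives (3/8)·0 + (5/8)·(-12) = -15/2.
Against Screen this mix gives (3/8)·(-12) + (5/8)·(-8) = -19/2.
The defender will play Screen, holding the attacker to -19/2. Shifting weight toward the row that does better against Screen would raise this floor (the equalizing mix achieves -9 against both Screen and Fortify), so the proposed strategy is not optimal.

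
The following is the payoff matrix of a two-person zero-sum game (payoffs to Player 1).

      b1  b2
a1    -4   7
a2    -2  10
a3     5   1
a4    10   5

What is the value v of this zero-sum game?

Row minima: a1 → -4, a2 → -2, a3 → 1, a4 → 5; maximin = 5.
Column maxima: b1 → 10, b2 → 10; minimax = 10.
5 ≠ 10, so there is no saddle point; optimal play is mixed.
a1 is strictly dominated by a2, so Player 1 never plays it.
a3 is strictly dominated by a4, so Player 1 never plays it.
On the remaining 2×2 (a2, a4 vs b1, b2):
Let Player 1 play a2 with probability p. Expected payoff against b1: (-2)p + 10(1−p) = −12p + 10; against b2: 10p + 5(1−p) = 5p + 5.
Setting these equal: −12p + 10 = 5p + 5 ⇒ −17p = -5 ⇒ p = 5/17, and the value is (-12)·(5/17) + 10 = 110/17.
For Player 2: with q = P(b1), equating a2's and a4's payoffs gives −12q + 10 = 5q + 5 ⇒ q = 5/17.

110/17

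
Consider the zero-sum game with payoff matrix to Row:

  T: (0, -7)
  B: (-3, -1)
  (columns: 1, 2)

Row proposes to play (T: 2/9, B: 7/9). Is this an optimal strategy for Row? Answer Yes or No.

Yes

Against 1 this mix gives (2/9)·0 + (7/9)·(-3) = -7/3.
Against 2 this mix gives (2/9)·(-7) + (7/9)·(-1) = -7/3.
All of Column's active replies (1, 2) yield -7/3, and no column does worse for Row. The mix makes Column indifferent and guarantees -7/3, so it is optimal.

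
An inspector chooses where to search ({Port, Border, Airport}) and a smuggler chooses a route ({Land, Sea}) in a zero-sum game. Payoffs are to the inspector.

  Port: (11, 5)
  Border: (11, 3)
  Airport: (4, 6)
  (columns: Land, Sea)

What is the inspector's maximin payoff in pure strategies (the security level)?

5

Row minima: Port → 5, Border → 3, Airport → 4.
The best of these is 5.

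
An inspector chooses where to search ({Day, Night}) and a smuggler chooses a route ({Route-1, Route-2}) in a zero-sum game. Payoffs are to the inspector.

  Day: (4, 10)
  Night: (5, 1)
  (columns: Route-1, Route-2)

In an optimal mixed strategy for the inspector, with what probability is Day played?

Row minima: Day → 4, Night → 1; maximin = 4.
Column maxima: Route-1 → 5, Route-2 → 10; minimax = 5.
4 ≠ 5, so there is no saddle point; optimal play is mixed.
Let the inspector play Day with probability p. Expected payoff against Route-1: 4p + 5(1−p) = −p + 5; against Route-2: 10p + 1(1−p) = 9p + 1.
Setting these equal: −p + 5 = 9p + 1 ⇒ −10p = -4 ⇒ p = 2/5, and the value is (-1)·(2/5) + 5 = 23/5.
For the smuggler: with q = P(Route-1), equating Day's and Night's payoffs gives −6q + 10 = 4q + 1 ⇒ q = 9/10.

2/5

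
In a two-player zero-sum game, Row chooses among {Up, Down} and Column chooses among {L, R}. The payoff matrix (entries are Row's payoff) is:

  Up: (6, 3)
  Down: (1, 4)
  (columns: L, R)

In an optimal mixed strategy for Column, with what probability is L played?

Row minima: Up → 3, Down → 1; maximin = 3.
Column maxima: L → 6, R → 4; minimax = 4.
3 ≠ 4, so there is no saddle point; optimal play is mixed.
Let Row play Up with probability p. Expected payoff against L: 6p + 1(1−p) = 5p + 1; against R: 3p + 4(1−p) = −p + 4.
Setting these equal: 5p + 1 = −p + 4 ⇒ 6p = 3 ⇒ p = 1/2, and the value is (5)·(1/2) + 1 = 7/2.
For Column: with q = P(L), equating Up's and Down's payoffs gives 3q + 3 = −3q + 4 ⇒ q = 1/6.

1/6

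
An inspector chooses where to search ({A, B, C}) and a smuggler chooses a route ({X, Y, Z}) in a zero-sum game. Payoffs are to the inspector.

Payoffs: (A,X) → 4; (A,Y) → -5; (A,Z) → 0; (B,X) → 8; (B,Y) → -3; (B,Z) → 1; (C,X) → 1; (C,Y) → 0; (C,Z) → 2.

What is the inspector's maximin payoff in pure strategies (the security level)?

0

Row minima: A → -5, B → -3, C → 0.
The best of these is 0.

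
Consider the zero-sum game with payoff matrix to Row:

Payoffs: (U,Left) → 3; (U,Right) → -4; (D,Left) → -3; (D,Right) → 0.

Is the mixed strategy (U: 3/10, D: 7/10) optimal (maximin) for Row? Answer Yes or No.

Yes

Against Left this mix gives (3/10)·3 + (7/10)·(-3) = -6/5.
Against Right this mix gives (3/10)·(-4) + (7/10)·0 = -6/5.
All of Column's active replies (Left, Right) yield -6/5, and no column does worse for Row. The mix makes Column indifferent and guarantees -6/5, so it is optimal.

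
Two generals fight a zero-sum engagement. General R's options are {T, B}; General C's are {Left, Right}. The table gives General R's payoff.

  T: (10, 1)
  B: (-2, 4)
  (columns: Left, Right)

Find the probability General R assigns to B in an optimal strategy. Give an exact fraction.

Row minima: T → 1, B → -2; maximin = 1.
Column maxima: Left → 10, Right → 4; minimax = 4.
1 ≠ 4, so there is no saddle point; optimal play is mixed.
Let General R play T with probability p. Expected payoff against Left: 10p + (-2)(1−p) = 12p − 2; against Right: 1p + 4(1−p) = −3p + 4.
Setting these equal: 12p − 2 = −3p + 4 ⇒ 15p = 6 ⇒ p = 2/5, and the value is (12)·(2/5) − 2 = 14/5.
For General C: with q = P(Left), equating T's and B's payoffs gives 9q + 1 = −6q + 4 ⇒ q = 1/5.

3/5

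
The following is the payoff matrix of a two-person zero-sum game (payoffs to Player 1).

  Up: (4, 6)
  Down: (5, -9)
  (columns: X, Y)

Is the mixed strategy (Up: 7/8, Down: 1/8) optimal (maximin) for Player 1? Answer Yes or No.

Yes

Against X this mix gives (7/8)·4 + (1/8)·5 = 33/8.
Against Y this mix gives (7/8)·6 + (1/8)·(-9) = 33/8.
All of Player 2's active replies (X, Y) yield 33/8, and no column does worse for Player 1. The mix makes Player 2 indifferent and guarantees 33/8, so it is optimal.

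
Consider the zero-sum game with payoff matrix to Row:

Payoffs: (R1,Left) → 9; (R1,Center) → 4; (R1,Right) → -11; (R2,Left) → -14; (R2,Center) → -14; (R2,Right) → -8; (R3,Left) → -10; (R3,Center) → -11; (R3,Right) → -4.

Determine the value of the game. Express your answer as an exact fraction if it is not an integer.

-137/22

Row minima: R1 → -11, R2 → -14, R3 → -11; maximin = -11.
Column maxima: Left → 9, Center → 4, Right → -4; minimax = -4.
-11 ≠ -4, so there is no saddle point; optimal play is mixed.
R2 is strictly dominated by R3, so Row never plays it.
With R2 eliminated, Left is strictly dominated by Center (it gives Row strictly more in every remaining row), so Column never plays it.
On the remaining 2×2 (R1, R3 vs Center, Right):
Let Row play R1 with probability p. Expected payoff against Center: 4p + (-11)(1−p) = 15p − 11; against Right: (-11)p + (-4)(1−p) = −7p − 4.
Setting these equal: 15p − 11 = −7p − 4 ⇒ 22p = 7 ⇒ p = 7/22, and the value is (15)·(7/22) − 11 = -137/22.
For Column: with q = P(Center), equating R1's and R3's payoffs gives 15q − 11 = −7q − 4 ⇒ q = 7/22.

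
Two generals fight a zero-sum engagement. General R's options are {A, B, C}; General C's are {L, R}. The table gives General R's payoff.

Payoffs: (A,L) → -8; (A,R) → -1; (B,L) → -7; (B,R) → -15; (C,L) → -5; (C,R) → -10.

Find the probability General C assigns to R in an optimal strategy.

1/4

Row minima: A → -8, B → -15, C → -10; maximin = -8.
Column maxima: L → -5, R → -1; minimax = -5.
-8 ≠ -5, so there is no saddle point; optimal play is mixed.
B is strictly dominated by C, so General R never plays it.
On the remaining 2×2 (A, C vs L, R):
Let General R play A with probability p. Expected payoff against L: (-8)p + (-5)(1−p) = −3p − 5; against R: (-1)p + (-10)(1−p) = 9p − 10.
Setting these equal: −3p − 5 = 9p − 10 ⇒ −12p = -5 ⇒ p = 5/12, and the value is (-3)·(5/12) − 5 = -25/4.
For General C: with q = P(L), equating A's and C's payoffs gives −7q − 1 = 5q − 10 ⇒ q = 3/4.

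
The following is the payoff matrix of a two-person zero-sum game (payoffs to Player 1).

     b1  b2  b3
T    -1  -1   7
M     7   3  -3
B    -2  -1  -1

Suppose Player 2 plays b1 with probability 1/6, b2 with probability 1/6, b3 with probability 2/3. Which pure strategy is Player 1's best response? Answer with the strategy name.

Expected payoff of T: (1/6)·(-1) + (1/6)·(-1) + (2/3)·7 = 13/3.
Expected payoff of M: (1/6)·7 + (1/6)·3 + (2/3)·(-3) = -1/3.
Expected payoff of B: (1/6)·(-2) + (1/6)·(-1) + (2/3)·(-1) = -7/6.
The largest is 13/3, so Player 1's best response is T.

T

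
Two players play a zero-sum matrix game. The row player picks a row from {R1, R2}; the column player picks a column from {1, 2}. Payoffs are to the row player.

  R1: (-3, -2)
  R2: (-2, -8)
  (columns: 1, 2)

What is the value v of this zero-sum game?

-20/7

Row minima: R1 → -3, R2 → -8; maximin = -3.
Column maxima: 1 → -2, 2 → -2; minimax = -2.
-3 ≠ -2, so there is no saddle point; optimal play is mixed.
Let the row player play R1 with probability p. Expected payoff against 1: (-3)p + (-2)(1−p) = −p − 2; against 2: (-2)p + (-8)(1−p) = 6p − 8.
Setting these equal: −p − 2 = 6p − 8 ⇒ −7p = -6 ⇒ p = 6/7, and the value is (-1)·(6/7) − 2 = -20/7.
For the column player: with q = P(1), equating R1's and R2's payoffs gives −q − 2 = 6q − 8 ⇒ q = 6/7.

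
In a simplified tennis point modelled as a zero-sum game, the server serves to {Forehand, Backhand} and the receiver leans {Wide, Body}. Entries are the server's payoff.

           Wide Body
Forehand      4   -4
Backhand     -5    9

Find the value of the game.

Row minima: Forehand → -4, Backhand → -5; maximin = -4.
Column maxima: Wide → 4, Body → 9; minimax = 4.
-4 ≠ 4, so there is no saddle point; optimal play is mixed.
Let the server play Forehand with probability p. Expected payoff against Wide: 4p + (-5)(1−p) = 9p − 5; against Body: (-4)p + 9(1−p) = −13p + 9.
Setting these equal: 9p − 5 = −13p + 9 ⇒ 22p = 14 ⇒ p = 7/11, and the value is (9)·(7/11) − 5 = 8/11.
For the receiver: with q = P(Wide), equating Forehand's and Backhand's payoffs gives 8q − 4 = −14q + 9 ⇒ q = 13/22.

8/11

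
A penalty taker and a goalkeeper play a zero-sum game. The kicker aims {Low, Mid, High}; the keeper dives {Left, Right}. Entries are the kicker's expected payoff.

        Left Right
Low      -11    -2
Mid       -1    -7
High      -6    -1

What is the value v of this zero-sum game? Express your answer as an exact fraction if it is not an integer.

-41/11

Row minima: Low → -11, Mid → -7, High → -6; maximin = -6.
Column maxima: Left → -1, Right → -1; minimax = -1.
-6 ≠ -1, so there is no saddle point; optimal play is mixed.
Low is strictly dominated by High, so the kicker never plays it.
On the remaining 2×2 (Mid, High vs Left, Right):
Let the kicker play Mid with probability p. Expected payoff against Left: (-1)p + (-6)(1−p) = 5p − 6; against Right: (-7)p + (-1)(1−p) = −6p − 1.
Setting these equal: 5p − 6 = −6p − 1 ⇒ 11p = 5 ⇒ p = 5/11, and the value is (5)·(5/11) − 6 = -41/11.
For the keeper: with q = P(Left), equating Mid's and High's payoffs gives 6q − 7 = −5q − 1 ⇒ q = 6/11.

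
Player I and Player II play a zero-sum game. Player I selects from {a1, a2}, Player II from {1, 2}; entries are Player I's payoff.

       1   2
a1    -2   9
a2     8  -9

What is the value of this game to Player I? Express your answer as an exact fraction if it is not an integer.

Row minima: a1 → -2, a2 → -9; maximin = -2.
Column maxima: 1 → 8, 2 → 9; minimax = 8.
-2 ≠ 8, so there is no saddle point; optimal play is mixed.
Let Player I play a1 with probability p. Expected payoff against 1: (-2)p + 8(1−p) = −10p + 8; against 2: 9p + (-9)(1−p) = 18p − 9.
Setting these equal: −10p + 8 = 18p − 9 ⇒ −28p = -17 ⇒ p = 17/28, and the value is (-10)·(17/28) + 8 = 27/14.
For Player II: with q = P(1), equating a1's and a2's payoffs gives −11q + 9 = 17q − 9 ⇒ q = 9/14.

27/14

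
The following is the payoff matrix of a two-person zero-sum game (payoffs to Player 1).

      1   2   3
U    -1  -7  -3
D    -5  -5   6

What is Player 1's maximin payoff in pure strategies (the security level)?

-5

Row minima: U → -7, D → -5.
The best of these is -5.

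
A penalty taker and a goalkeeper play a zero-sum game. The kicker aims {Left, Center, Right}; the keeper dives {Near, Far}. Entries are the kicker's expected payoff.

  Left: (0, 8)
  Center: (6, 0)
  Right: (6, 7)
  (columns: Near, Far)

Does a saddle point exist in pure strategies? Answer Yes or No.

Row minima: Left → 0, Center → 0, Right → 6; maximin = 6.
Column maxima: Near → 6, Far → 8; minimax = 6.
maximin = minimax = 6, so a saddle point exists.

Yes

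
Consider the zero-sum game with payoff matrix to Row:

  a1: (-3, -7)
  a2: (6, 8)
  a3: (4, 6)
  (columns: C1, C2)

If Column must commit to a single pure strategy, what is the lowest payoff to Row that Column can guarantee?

Column maxima: C1 → 6, C2 → 8.
The smallest of these is 6.

6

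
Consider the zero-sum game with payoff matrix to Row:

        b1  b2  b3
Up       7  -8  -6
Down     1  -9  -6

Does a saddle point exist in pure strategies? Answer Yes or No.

Yes

Row minima: Up → -8, Down → -9; maximin = -8.
Column maxima: b1 → 7, b2 → -8, b3 → -6; minimax = -8.
maximin = minimax = -8, so a saddle point exists.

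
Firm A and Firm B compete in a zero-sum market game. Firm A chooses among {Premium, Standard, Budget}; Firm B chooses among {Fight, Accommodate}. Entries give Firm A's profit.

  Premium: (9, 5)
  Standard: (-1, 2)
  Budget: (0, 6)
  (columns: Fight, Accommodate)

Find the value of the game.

Row minima: Premium → 5, Standard → -1, Budget → 0; maximin = 5.
Column maxima: Fight → 9, Accommodate → 6; minimax = 6.
5 ≠ 6, so there is no saddle point; optimal play is mixed.
Standard is strictly dominated by Premium, so Firm A never plays it.
On the remaining 2×2 (Premium, Budget vs Fight, Accommodate):
Let Firm A play Premium with probability p. Expected payoff against Fight: 9p + 0(1−p) = 9p; against Accommodate: 5p + 6(1−p) = −p + 6.
Setting these equal: 9p = −p + 6 ⇒ 10p = 6 ⇒ p = 3/5, and the value is (9)·(3/5) = 27/5.
For Firm B: with q = P(Fight), equating Premium's and Budget's payoffs gives 4q + 5 = −6q + 6 ⇒ q = 1/10.

27/5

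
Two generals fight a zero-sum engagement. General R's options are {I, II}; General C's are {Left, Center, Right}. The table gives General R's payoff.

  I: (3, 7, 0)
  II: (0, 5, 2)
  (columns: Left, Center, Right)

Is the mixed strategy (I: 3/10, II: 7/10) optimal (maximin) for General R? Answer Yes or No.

No

Against Left this mix gives (3/10)·3 + (7/10)·0 = 9/10.
Against Center this mix gives (3/10)·7 + (7/10)·5 = 28/5.
Against Right this mix gives (3/10)·0 + (7/10)·2 = 7/5.
General C will play Left, holding General R to 9/10. Shifting weight toward the row that does better against Left would raise this floor (the equalizing mix achieves 6/5 against both Left and Right), so the proposed strategy is not optimal.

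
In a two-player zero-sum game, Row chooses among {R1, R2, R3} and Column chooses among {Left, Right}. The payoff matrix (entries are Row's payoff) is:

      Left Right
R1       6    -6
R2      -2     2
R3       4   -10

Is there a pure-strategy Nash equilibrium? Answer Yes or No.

Row minima: R1 → -6, R2 → -2, R3 → -10; maximin = -2.
Column maxima: Left → 6, Right → 2; minimax = 2.
-2 ≠ 2, so no pure-strategy equilibrium exists.

No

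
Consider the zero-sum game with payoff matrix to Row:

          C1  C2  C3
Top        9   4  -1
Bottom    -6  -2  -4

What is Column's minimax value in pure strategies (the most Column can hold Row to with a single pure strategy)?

Column maxima: C1 → 9, C2 → 4, C3 → -1.
The smallest of these is -1.

-1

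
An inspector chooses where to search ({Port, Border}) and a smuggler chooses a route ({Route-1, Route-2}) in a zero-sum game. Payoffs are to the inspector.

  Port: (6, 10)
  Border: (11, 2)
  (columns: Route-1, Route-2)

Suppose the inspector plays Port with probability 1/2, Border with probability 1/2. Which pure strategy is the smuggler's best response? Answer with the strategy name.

Route-2

If the smuggler plays Route-1, the inspector's expected payoff is (1/2)·6 + (1/2)·11 = 17/2.
If the smuggler plays Route-2, the inspector's expected payoff is (1/2)·10 + (1/2)·2 = 6.
The smuggler minimizes the inspector's payoff; the smallest is 6, so the best response is Route-2.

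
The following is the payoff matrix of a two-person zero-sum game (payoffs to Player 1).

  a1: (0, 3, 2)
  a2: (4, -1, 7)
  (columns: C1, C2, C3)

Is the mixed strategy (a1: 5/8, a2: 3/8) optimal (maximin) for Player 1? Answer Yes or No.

Yes

Against C1 this mix gives (5/8)·0 + (3/8)·4 = 3/2.
Against C2 this mix gives (5/8)·3 + (3/8)·(-1) = 3/2.
Against C3 this mix gives (5/8)·2 + (3/8)·7 = 31/8.
All of Player 2's active replies (C1, C2) yield 3/2, and no column does worse for Player 1. The mix makes Player 2 indifferent and guarantees 3/2, so it is optimal.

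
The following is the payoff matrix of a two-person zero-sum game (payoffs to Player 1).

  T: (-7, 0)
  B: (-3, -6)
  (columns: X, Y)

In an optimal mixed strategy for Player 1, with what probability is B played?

Row minima: T → -7, B → -6; maximin = -6.
Column maxima: X → -3, Y → 0; minimax = -3.
-6 ≠ -3, so there is no saddle point; optimal play is mixed.
Let Player 1 play T with probability p. Expected payoff against X: (-7)p + (-3)(1−p) = −4p − 3; against Y: 0p + (-6)(1−p) = 6p − 6.
Setting these equal: −4p − 3 = 6p − 6 ⇒ −10p = -3 ⇒ p = 3/10, and the value is (-4)·(3/10) − 3 = -21/5.
For Player 2: with q = P(X), equating T's and B's payoffs gives −7q = 3q − 6 ⇒ q = 3/5.

7/10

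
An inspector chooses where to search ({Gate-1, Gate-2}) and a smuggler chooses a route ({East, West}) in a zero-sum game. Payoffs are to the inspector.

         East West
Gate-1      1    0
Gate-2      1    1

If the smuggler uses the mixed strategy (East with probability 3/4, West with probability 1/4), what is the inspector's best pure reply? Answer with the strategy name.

Expected payoff of Gate-1: (3/4)·1 + (1/4)·0 = 3/4.
Expected payoff of Gate-2: (3/4)·1 + (1/4)·1 = 1.
The largest is 1, so the inspector's best response is Gate-2.

Gate-2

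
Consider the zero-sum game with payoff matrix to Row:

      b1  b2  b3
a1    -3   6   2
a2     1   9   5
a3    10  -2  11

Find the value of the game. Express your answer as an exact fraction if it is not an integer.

Row minima: a1 → -3, a2 → 1, a3 → -2; maximin = 1.
Column maxima: b1 → 10, b2 → 9, b3 → 11; minimax = 9.
1 ≠ 9, so there is no saddle point; optimal play is mixed.
a1 is strictly dominated by a2, so Row never plays it.
b3 is strictly dominated by b1 (it gives Row strictly more in every row), so Column never plays it.
On the remaining 2×2 (a2, a3 vs b1, b2):
Let Row play a2 with probability p. Expected payoff against b1: 1p + 10(1−p) = −9p + 10; against b2: 9p + (-2)(1−p) = 11p − 2.
Setting these equal: −9p + 10 = 11p − 2 ⇒ −20p = -12 ⇒ p = 3/5, and the value is (-9)·(3/5) + 10 = 23/5.
For Column: with q = P(b1), equating a2's and a3's payoffs gives −8q + 9 = 12q − 2 ⇒ q = 11/20.

23/5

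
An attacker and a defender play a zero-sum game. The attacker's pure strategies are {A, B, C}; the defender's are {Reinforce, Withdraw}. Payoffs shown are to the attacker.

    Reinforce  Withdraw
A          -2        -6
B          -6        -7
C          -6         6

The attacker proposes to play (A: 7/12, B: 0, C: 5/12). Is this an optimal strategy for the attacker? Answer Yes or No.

No

Against Reinforce this mix gives (7/12)·(-2) + (5/12)·(-6) = -11/3.
Against Withdraw this mix gives (7/12)·(-6) + (5/12)·6 = -1.
The defender will play Reinforce, holding the attacker to -11/3. Shifting weight toward the row that does better against Reinforce would raise this floor (the equalizing mix achieves -3 against both Reinforce and Withdraw), so the proposed strategy is not optimal.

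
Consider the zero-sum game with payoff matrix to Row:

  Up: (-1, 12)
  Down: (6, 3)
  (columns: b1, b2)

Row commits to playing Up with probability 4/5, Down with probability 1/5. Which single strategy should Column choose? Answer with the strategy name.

If Column plays b1, Row's expected payoff is (4/5)·(-1) + (1/5)·6 = 2/5.
If Column plays b2, Row's expected payoff is (4/5)·12 + (1/5)·3 = 51/5.
Column minimizes Row's payoff; the smallest is 2/5, so the best response is b1.

b1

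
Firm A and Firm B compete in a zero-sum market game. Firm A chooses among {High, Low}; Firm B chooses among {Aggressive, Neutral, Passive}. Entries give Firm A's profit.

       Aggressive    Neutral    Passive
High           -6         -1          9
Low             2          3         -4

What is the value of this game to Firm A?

-2/7

Row minima: High → -6, Low → -4; maximin = -4.
Column maxima: Aggressive → 2, Neutral → 3, Passive → 9; minimax = 2.
-4 ≠ 2, so there is no saddle point; optimal play is mixed.
Neutral is strictly dominated by Aggressive (it gives Firm A strictly more in every row), so Firm B never plays it.
On the remaining 2×2 (High, Low vs Aggressive, Passive):
Let Firm A play High with probability p. Expected payoff against Aggressive: (-6)p + 2(1−p) = −8p + 2; against Passive: 9p + (-4)(1−p) = 13p − 4.
Setting these equal: −8p + 2 = 13p − 4 ⇒ −21p = -6 ⇒ p = 2/7, and the value is (-8)·(2/7) + 2 = -2/7.
For Firm B: with q = P(Aggressive), equating High's and Low's payoffs gives −15q + 9 = 6q − 4 ⇒ q = 13/21.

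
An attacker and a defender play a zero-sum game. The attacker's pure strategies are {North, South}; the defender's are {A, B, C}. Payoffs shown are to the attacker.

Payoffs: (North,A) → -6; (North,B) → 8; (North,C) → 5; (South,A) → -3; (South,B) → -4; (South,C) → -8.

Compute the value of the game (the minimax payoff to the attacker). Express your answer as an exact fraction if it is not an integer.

Row minima: North → -6, South → -8; maximin = -6.
Column maxima: A → -3, B → 8, C → 5; minimax = -3.
-6 ≠ -3, so there is no saddle point; optimal play is mixed.
B is strictly dominated by C (it gives the attacker strictly more in every row), so the defender never plays it.
On the remaining 2×2 (North, South vs A, C):
Let the attacker play North with probability p. Expected payoff against A: (-6)p + (-3)(1−p) = −3p − 3; against C: 5p + (-8)(1−p) = 13p − 8.
Setting these equal: −3p − 3 = 13p − 8 ⇒ −16p = -5 ⇒ p = 5/16, and the value is (-3)·(5/16) − 3 = -63/16.
For the defender: with q = P(A), equating North's and South's payoffs gives −11q + 5 = 5q − 8 ⇒ q = 13/16.

-63/16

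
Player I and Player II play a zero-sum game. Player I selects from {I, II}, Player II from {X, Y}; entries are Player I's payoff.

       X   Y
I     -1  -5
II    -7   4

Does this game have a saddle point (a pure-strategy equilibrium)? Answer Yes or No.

Row minima: I → -5, II → -7; maximin = -5.
Column maxima: X → -1, Y → 4; minimax = -1.
-5 ≠ -1, so no pure-strategy equilibrium exists.

No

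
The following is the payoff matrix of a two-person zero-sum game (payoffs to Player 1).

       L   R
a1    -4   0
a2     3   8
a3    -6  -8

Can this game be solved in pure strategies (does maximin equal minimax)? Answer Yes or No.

Yes

Row minima: a1 → -4, a2 → 3, a3 → -8; maximin = 3.
Column maxima: L → 3, R → 8; minimax = 3.
maximin = minimax = 3, so a saddle point exists.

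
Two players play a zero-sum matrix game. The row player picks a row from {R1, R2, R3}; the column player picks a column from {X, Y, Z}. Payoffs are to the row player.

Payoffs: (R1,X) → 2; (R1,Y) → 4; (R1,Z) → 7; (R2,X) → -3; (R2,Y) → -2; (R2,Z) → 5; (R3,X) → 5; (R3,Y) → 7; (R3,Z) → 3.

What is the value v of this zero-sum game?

Row minima: R1 → 2, R2 → -3, R3 → 3; maximin = 3.
Column maxima: X → 5, Y → 7, Z → 7; minimax = 5.
3 ≠ 5, so there is no saddle point; optimal play is mixed.
R2 is strictly dominated by R1, so the row player never plays it.
Y is strictly dominated by X (it gives the row player strictly more in every row), so the column player never plays it.
On the remaining 2×2 (R1, R3 vs X, Z):
Let the row player play R1 with probability p. Expected payoff against X: 2p + 5(1−p) = −3p + 5; against Z: 7p + 3(1−p) = 4p + 3.
Setting these equal: −3p + 5 = 4p + 3 ⇒ −7p = -2 ⇒ p = 2/7, and the value is (-3)·(2/7) + 5 = 29/7.
For the column player: with q = P(X), equating R1's and R3's payoffs gives −5q + 7 = 2q + 3 ⇒ q = 4/7.

29/7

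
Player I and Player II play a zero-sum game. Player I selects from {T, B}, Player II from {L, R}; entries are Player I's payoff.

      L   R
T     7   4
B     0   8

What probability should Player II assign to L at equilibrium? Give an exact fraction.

Row minima: T → 4, B → 0; maximin = 4.
Column maxima: L → 7, R → 8; minimax = 7.
4 ≠ 7, so there is no saddle point; optimal play is mixed.
Let Player I play T with probability p. Expected payoff against L: 7p + 0(1−p) = 7p; against R: 4p + 8(1−p) = −4p + 8.
Setting these equal: 7p = −4p + 8 ⇒ 11p = 8 ⇒ p = 8/11, and the value is (7)·(8/11) = 56/11.
For Player II: with q = P(L), equating T's and B's payoffs gives 3q + 4 = −8q + 8 ⇒ q = 4/11.

4/11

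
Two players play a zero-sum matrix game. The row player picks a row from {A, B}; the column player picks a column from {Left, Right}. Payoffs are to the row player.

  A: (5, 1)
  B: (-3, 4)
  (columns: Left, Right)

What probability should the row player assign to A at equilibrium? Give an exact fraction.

Row minima: A → 1, B → -3; maximin = 1.
Column maxima: Left → 5, Right → 4; minimax = 4.
1 ≠ 4, so there is no saddle point; optimal play is mixed.
Let the row player play A with probability p. Expected payoff against Left: 5p + (-3)(1−p) = 8p − 3; against Right: 1p + 4(1−p) = −3p + 4.
Setting these equal: 8p − 3 = −3p + 4 ⇒ 11p = 7 ⇒ p = 7/11, and the value is (8)·(7/11) − 3 = 23/11.
For the column player: with q = P(Left), equating A's and B's payoffs gives 4q + 1 = −7q + 4 ⇒ q = 3/11.

7/11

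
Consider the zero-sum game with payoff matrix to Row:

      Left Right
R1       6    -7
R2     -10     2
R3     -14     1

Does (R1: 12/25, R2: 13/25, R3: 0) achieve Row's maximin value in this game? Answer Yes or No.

Against Left this mix gives (12/25)·6 + (13/25)·(-10) = -58/25.
Against Right this mix gives (12/25)·(-7) + (13/25)·2 = -58/25.
All of Column's active replies (Left, Right) yield -58/25, and no column does worse for Row. The mix makes Column indifferent and guarantees -58/25, so it is optimal.

Yes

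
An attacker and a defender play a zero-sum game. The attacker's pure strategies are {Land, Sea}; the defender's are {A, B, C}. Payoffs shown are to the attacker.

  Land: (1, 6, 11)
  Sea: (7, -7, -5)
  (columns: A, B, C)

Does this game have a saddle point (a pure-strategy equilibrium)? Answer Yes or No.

No

Row minima: Land → 1, Sea → -7; maximin = 1.
Column maxima: A → 7, B → 6, C → 11; minimax = 6.
1 ≠ 6, so no pure-strategy equilibrium exists.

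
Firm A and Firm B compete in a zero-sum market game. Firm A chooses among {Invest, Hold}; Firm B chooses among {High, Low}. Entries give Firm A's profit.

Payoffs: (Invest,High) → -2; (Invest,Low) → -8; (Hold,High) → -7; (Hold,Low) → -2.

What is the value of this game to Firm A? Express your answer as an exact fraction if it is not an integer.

Row minima: Invest → -8, Hold → -7; maximin = -7.
Column maxima: High → -2, Low → -2; minimax = -2.
-7 ≠ -2, so there is no saddle point; optimal play is mixed.
Let Firm A play Invest with probability p. Expected payoff against High: (-2)p + (-7)(1−p) = 5p − 7; against Low: (-8)p + (-2)(1−p) = −6p − 2.
Setting these equal: 5p − 7 = −6p − 2 ⇒ 11p = 5 ⇒ p = 5/11, and the value is (5)·(5/11) − 7 = -52/11.
For Firm B: with q = P(High), equating Invest's and Hold's payoffs gives 6q − 8 = −5q − 2 ⇒ q = 6/11.

-52/11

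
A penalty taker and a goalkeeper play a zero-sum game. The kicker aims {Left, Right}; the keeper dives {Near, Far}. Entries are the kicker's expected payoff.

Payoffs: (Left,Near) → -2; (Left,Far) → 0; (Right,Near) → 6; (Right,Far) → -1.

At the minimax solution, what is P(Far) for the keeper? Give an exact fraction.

Row minima: Left → -2, Right → -1; maximin = -1.
Column maxima: Near → 6, Far → 0; minimax = 0.
-1 ≠ 0, so there is no saddle point; optimal play is mixed.
Let the kicker play Left with probability p. Expected payoff against Near: (-2)p + 6(1−p) = −8p + 6; against Far: 0p + (-1)(1−p) = p − 1.
Setting these equal: −8p + 6 = p − 1 ⇒ −9p = -7 ⇒ p = 7/9, and the value is (-8)·(7/9) + 6 = -2/9.
For the keeper: with q = P(Near), equating Left's and Right's payoffs gives −2q = 7q − 1 ⇒ q = 1/9.

8/9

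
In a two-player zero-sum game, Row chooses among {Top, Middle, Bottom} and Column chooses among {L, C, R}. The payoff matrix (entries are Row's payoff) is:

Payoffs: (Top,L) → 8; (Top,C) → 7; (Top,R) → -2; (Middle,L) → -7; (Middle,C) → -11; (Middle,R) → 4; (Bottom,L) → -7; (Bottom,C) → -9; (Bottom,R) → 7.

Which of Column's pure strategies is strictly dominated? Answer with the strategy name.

L

C holds Row's payoff strictly below L in every row: 7 < 8, -11 < -7, -9 < -7.
So L is strictly dominated for Column.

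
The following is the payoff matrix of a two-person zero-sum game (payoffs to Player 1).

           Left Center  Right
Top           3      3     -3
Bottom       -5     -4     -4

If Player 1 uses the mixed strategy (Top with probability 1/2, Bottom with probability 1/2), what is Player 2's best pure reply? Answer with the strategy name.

Right

If Player 2 plays Left, Player 1's expected payoff is (1/2)·3 + (1/2)·(-5) = -1.
If Player 2 plays Center, Player 1's expected payoff is (1/2)·3 + (1/2)·(-4) = -1/2.
If Player 2 plays Right, Player 1's expected payoff is (1/2)·(-3) + (1/2)·(-4) = -7/2.
Player 2 minimizes Player 1's payoff; the smallest is -7/2, so the best response is Right.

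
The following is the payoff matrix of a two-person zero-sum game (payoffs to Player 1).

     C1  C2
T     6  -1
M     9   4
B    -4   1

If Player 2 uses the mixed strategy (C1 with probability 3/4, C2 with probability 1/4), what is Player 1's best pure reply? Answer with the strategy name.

Expected payoff of T: (3/4)·6 + (1/4)·(-1) = 17/4.
Expected payoff of M: (3/4)·9 + (1/4)·4 = 31/4.
Expected payoff of B: (3/4)·(-4) + (1/4)·1 = -11/4.
The largest is 31/4, so Player 1's best response is M.

M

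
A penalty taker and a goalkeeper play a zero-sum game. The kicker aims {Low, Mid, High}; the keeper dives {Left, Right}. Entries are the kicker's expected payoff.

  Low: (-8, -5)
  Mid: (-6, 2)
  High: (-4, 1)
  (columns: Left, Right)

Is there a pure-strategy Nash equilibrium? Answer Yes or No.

Row minima: Low → -8, Mid → -6, High → -4; maximin = -4.
Column maxima: Left → -4, Right → 2; minimax = -4.
maximin = minimax = -4, so a saddle point exists.

Yes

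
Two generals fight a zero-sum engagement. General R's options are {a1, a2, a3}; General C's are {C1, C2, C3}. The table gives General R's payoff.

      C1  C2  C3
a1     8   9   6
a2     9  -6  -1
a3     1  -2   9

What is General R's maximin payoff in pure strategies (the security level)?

6

Row minima: a1 → 6, a2 → -6, a3 → -2.
The best of these is 6.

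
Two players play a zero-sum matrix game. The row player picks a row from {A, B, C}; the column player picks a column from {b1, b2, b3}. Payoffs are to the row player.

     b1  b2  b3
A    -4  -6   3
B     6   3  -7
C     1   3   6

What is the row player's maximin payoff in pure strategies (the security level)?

Row minima: A → -6, B → -7, C → 1.
The best of these is 1.

1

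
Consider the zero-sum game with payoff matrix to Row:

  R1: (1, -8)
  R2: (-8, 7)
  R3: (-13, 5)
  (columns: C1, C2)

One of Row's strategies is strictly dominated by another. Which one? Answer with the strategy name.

R2 gives a strictly higher payoff than R3 against every column: -8 > -13, 7 > 5.
So R3 is strictly dominated and Row never plays it.

R3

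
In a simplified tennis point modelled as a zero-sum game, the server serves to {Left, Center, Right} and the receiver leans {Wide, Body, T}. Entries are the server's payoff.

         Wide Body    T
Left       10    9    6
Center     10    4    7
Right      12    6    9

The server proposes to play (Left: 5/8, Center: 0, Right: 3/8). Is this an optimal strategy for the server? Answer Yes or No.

Against Wide this mix gives (5/8)·10 + (3/8)·12 = 43/4.
Against Body this mix gives (5/8)·9 + (3/8)·6 = 63/8.
Against T this mix gives (5/8)·6 + (3/8)·9 = 57/8.
The receiver will play T, holding the server to 57/8. Shifting weight toward the row that does better against T would raise this floor (the equalizing mix achieves 15/2 against both T and Body), so the proposed strategy is not optimal.

No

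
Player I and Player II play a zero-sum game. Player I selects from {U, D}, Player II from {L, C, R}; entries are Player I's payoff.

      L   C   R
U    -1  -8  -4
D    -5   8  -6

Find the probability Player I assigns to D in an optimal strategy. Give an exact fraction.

2/9

Row minima: U → -8, D → -6; maximin = -6.
Column maxima: L → -1, C → 8, R → -4; minimax = -4.
-6 ≠ -4, so there is no saddle point; optimal play is mixed.
L is strictly dominated by R (it gives Player I strictly more in every row), so Player II never plays it.
On the remaining 2×2 (U, D vs C, R):
Let Player I play U with probability p. Expected payoff against C: (-8)p + 8(1−p) = −16p + 8; against R: (-4)p + (-6)(1−p) = 2p − 6.
Setting these equal: −16p + 8 = 2p − 6 ⇒ −18p = -14 ⇒ p = 7/9, and the value is (-16)·(7/9) + 8 = -40/9.
For Player II: with q = P(C), equating U's and D's payoffs gives −4q − 4 = 14q − 6 ⇒ q = 1/9.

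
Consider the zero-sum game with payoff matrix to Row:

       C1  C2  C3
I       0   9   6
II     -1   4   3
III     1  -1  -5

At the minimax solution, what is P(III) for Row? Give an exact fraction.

Row minima: I → 0, II → -1, III → -5; maximin = 0.
Column maxima: C1 → 1, C2 → 9, C3 → 6; minimax = 1.
0 ≠ 1, so there is no saddle point; optimal play is mixed.
II is strictly dominated by I, so Row never plays it.
C2 is strictly dominated by C3 (it gives Row strictly more in every row), so Column never plays it.
On the remaining 2×2 (I, III vs C1, C3):
Let Row play I with probability p. Expected payoff against C1: 0p + 1(1−p) = −p + 1; against C3: 6p + (-5)(1−p) = 11p − 5.
Setting these equal: −p + 1 = 11p − 5 ⇒ −12p = -6 ⇒ p = 1/2, and the value is (-1)·(1/2) + 1 = 1/2.
For Column: with q = P(C1), equating I's and III's payoffs gives −6q + 6 = 6q − 5 ⇒ q = 11/12.

1/2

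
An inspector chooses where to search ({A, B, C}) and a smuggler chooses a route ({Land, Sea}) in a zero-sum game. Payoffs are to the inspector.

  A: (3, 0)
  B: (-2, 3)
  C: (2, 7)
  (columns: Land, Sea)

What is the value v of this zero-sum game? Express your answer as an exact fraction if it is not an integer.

21/8

Row minima: A → 0, B → -2, C → 2; maximin = 2.
Column maxima: Land → 3, Sea → 7; minimax = 3.
2 ≠ 3, so there is no saddle point; optimal play is mixed.
B is strictly dominated by C, so the inspector never plays it.
On the remaining 2×2 (A, C vs Land, Sea):
Let the inspector play A with probability p. Expected payoff against Land: 3p + 2(1−p) = p + 2; against Sea: 0p + 7(1−p) = −7p + 7.
Setting these equal: p + 2 = −7p + 7 ⇒ 8p = 5 ⇒ p = 5/8, and the value is (1)·(5/8) + 2 = 21/8.
For the smuggler: with q = P(Land), equating A's and C's payoffs gives 3q = −5q + 7 ⇒ q = 7/8.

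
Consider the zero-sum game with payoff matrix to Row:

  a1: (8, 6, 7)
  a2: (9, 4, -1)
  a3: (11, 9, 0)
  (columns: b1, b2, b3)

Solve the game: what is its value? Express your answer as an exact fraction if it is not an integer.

Row minima: a1 → 6, a2 → -1, a3 → 0; maximin = 6.
Column maxima: b1 → 11, b2 → 9, b3 → 7; minimax = 7.
6 ≠ 7, so there is no saddle point; optimal play is mixed.
a2 is strictly dominated by a3, so Row never plays it.
b1 is strictly dominated by b2 (it gives Row strictly more in every row), so Column never plays it.
On the remaining 2×2 (a1, a3 vs b2, b3):
Let Row play a1 with probability p. Expected payoff against b2: 6p + 9(1−p) = −3p + 9; against b3: 7p + 0(1−p) = 7p.
Setting these equal: −3p + 9 = 7p ⇒ −10p = -9 ⇒ p = 9/10, and the value is (-3)·(9/10) + 9 = 63/10.
For Column: with q = P(b2), equating a1's and a3's payoffs gives −q + 7 = 9q ⇒ q = 7/10.

63/10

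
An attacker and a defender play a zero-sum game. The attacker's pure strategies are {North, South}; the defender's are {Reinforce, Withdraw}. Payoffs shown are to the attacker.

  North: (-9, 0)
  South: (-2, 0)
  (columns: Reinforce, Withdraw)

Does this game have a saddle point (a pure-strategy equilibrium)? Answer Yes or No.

Yes

Row minima: North → -9, South → -2; maximin = -2.
Column maxima: Reinforce → -2, Withdraw → 0; minimax = -2.
maximin = minimax = -2, so a saddle point exists.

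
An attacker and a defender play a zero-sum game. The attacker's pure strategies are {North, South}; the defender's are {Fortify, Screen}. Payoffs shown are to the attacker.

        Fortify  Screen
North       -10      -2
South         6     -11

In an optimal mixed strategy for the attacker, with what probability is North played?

Row minima: North → -10, South → -11; maximin = -10.
Column maxima: Fortify → 6, Screen → -2; minimax = -2.
-10 ≠ -2, so there is no saddle point; optimal play is mixed.
Let the attacker play North with probability p. Expected payoff against Fortify: (-10)p + 6(1−p) = −16p + 6; against Screen: (-2)p + (-11)(1−p) = 9p − 11.
Setting these equal: −16p + 6 = 9p − 11 ⇒ −25p = -17 ⇒ p = 17/25, and the value is (-16)·(17/25) + 6 = -122/25.
For the defender: with q = P(Fortify), equating North's and South's payoffs gives −8q − 2 = 17q − 11 ⇒ q = 9/25.

17/25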